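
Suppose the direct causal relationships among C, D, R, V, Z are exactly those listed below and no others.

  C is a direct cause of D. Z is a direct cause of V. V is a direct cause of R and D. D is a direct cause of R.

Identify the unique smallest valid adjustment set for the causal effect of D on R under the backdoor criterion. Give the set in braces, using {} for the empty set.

{V}

Variables eligible for adjustment (non-descendants of D, excluding D and R): {C, V, Z}.
Backdoor paths from D to R:
  P1: D <- V -> R
The empty set is not sufficient: P1 (D <- V -> R) has no collider blocking it and no conditioned non-collider, so it is open.
Try {V}:
  P1: blocked at fork node V ∈ conditioning set.
{V} contains no descendant of D and blocks every backdoor path.
No other singleton works — e.g. {Z} leaves P1 open — so {V} is the unique smallest valid adjustment set.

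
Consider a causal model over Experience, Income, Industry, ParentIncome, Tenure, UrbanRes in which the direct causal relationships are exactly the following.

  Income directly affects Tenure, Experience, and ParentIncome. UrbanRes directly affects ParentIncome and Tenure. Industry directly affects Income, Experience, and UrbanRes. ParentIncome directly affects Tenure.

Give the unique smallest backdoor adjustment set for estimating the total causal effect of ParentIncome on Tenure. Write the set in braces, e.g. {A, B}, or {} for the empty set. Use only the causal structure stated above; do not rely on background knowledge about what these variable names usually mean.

Variables eligible for adjustment (non-descendants of ParentIncome, excluding ParentIncome and Tenure): {Experience, Income, Industry, UrbanRes}.
Backdoor paths from ParentIncome to Tenure:
  P1: ParentIncome <- Income <- Industry -> UrbanRes -> Tenure
  P2: ParentIncome <- Income -> Experience <- Industry -> UrbanRes -> Tenure
  P3: ParentIncome <- Income -> Tenure
  P4: ParentIncome <- UrbanRes <- Industry -> Income -> Tenure
  P5: ParentIncome <- UrbanRes <- Industry -> Experience <- Income -> Tenure
  P6: ParentIncome <- UrbanRes -> Tenure
The empty set is not sufficient: P1 (ParentIncome <- Income <- Industry -> UrbanRes -> Tenure) has no collider blocking it and no conditioned non-collider, so it is open.
Try {Income, UrbanRes}:
  P1: blocked at chain node Income ∈ conditioning set.
  P2: blocked at fork node Income ∈ conditioning set.
  P3: blocked at fork node Income ∈ conditioning set.
  P4: blocked at chain node UrbanRes ∈ conditioning set.
  P5: blocked at chain node UrbanRes ∈ conditioning set.
  P6: blocked at fork node UrbanRes ∈ conditioning set.
{Income, UrbanRes} contains no descendant of ParentIncome and blocks every backdoor path.
Every element of {Income, UrbanRes} is needed (dropping Income leaves P3 open; dropping UrbanRes leaves P6 open), so no proper subset is valid.
Among all size-2 subsets of the eligible variables, only {Income, UrbanRes} blocks every backdoor path, so it is the unique smallest valid adjustment set.

{Income, UrbanRes}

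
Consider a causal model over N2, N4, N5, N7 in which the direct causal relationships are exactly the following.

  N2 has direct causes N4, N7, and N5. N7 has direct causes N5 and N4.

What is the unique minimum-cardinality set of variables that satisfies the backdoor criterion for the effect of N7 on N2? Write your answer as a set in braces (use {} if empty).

Variables eligible for adjustment (non-descendants of N7, excluding N7 and N2): {N4, N5}.
Backdoor paths from N7 to N2:
  P1: N7 <- N4 -> N2
  P2: N7 <- N5 -> N2
The empty set is not sufficient: P1 (N7 <- N4 -> N2) has no collider blocking it and no conditioned non-collider, so it is open.
Try {N4, N5}:
  P1: blocked at fork node N4 ∈ conditioning set.
  P2: blocked at fork node N5 ∈ conditioning set.
{N4, N5} contains no descendant of N7 and blocks every backdoor path.
Every element of {N4, N5} is needed (dropping N4 leaves P1 open; dropping N5 leaves P2 open), so no proper subset is valid.
Among all size-2 subsets of the eligible variables, only {N4, N5} blocks every backdoor path, so it is the unique smallest valid adjustment set.

{N4, N5}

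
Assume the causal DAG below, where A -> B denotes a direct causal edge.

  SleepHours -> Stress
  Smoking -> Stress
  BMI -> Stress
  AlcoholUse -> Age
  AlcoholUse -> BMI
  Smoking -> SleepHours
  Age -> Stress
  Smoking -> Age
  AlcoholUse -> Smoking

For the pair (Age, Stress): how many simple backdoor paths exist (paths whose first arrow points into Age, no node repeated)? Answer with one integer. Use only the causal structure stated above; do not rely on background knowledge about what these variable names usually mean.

A backdoor path from Age to Stress is any simple undirected path whose first edge points into Age (i.e. leaves Age via a parent).
Parents of Age: {AlcoholUse, Smoking}.
Enumerating:
  P1: Age <- AlcoholUse -> Smoking -> SleepHours -> Stress
  P2: Age <- AlcoholUse -> Smoking -> Stress
  P3: Age <- AlcoholUse -> BMI -> Stress
  P4: Age <- Smoking <- AlcoholUse -> BMI -> Stress
  P5: Age <- Smoking -> SleepHours -> Stress
  P6: Age <- Smoking -> Stress
That exhausts the simple backdoor paths. Count: 6.

6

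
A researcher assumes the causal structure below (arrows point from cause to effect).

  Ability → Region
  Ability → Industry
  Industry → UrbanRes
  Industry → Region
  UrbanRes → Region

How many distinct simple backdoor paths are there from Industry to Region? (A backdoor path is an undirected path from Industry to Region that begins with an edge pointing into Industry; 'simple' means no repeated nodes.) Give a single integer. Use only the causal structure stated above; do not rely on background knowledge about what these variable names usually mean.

A backdoor path from Industry to Region is any simple undirected path whose first edge points into Industry (i.e. leaves Industry via a parent).
Parents of Industry: {Ability}.
Enumerating:
  P1: Industry <- Ability -> Region
That exhausts the simple backdoor paths. Count: 1.

1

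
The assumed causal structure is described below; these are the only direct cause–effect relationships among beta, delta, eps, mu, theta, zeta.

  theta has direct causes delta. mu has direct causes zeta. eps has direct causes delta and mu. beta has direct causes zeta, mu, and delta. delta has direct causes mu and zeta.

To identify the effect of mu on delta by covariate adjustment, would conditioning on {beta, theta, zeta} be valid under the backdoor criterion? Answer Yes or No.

Backdoor paths from mu to delta (paths whose first edge points into mu):
  P1: mu <- zeta -> delta
  P2: mu <- zeta -> beta <- delta
Condition 1 (no descendant of mu in the set): FAILS — beta and theta are descendants of mu.
Condition 2 (every backdoor path blocked by {beta, theta, zeta}):
  P1: blocked at fork node zeta ∈ conditioning set.
  P2: blocked at fork node zeta ∈ conditioning set.
{beta, theta, zeta} does not satisfy the backdoor criterion.

No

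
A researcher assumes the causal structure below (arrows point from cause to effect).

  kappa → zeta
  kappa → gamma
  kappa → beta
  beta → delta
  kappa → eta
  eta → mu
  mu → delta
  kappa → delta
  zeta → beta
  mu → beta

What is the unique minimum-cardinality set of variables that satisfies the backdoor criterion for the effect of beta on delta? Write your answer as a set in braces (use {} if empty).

{kappa, mu}

Variables eligible for adjustment (non-descendants of beta, excluding beta and delta): {eta, gamma, kappa, mu, zeta}.
Backdoor paths from beta to delta:
  P1: beta <- kappa -> eta -> mu -> delta
  P2: beta <- kappa -> delta
  P3: beta <- mu <- eta <- kappa -> delta
  P4: beta <- mu -> delta
  P5: beta <- zeta <- kappa -> eta -> mu -> delta
  P6: beta <- zeta <- kappa -> delta
The empty set is not sufficient: P1 (beta <- kappa -> eta -> mu -> delta) has no collider blocking it and no conditioned non-collider, so it is open.
Try {kappa, mu}:
  P1: blocked at fork node kappa ∈ conditioning set.
  P2: blocked at fork node kappa ∈ conditioning set.
  P3: blocked at chain node mu ∈ conditioning set.
  P4: blocked at fork node mu ∈ conditioning set.
  P5: blocked at fork node kappa ∈ conditioning set.
  P6: blocked at fork node kappa ∈ conditioning set.
{kappa, mu} contains no descendant of beta and blocks every backdoor path.
Every element of {kappa, mu} is needed (dropping kappa leaves P2 open; dropping mu leaves P4 open), so no proper subset is valid.
Among all size-2 subsets of the eligible variables, only {kappa, mu} blocks every backdoor path, so it is the unique smallest valid adjustment set.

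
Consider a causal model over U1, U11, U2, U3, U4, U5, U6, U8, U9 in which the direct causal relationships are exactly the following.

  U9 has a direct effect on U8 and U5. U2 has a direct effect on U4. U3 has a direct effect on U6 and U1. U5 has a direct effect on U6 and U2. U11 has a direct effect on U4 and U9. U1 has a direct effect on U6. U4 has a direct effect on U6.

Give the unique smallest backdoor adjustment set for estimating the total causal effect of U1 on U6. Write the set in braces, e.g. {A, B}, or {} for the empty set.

Variables eligible for adjustment (non-descendants of U1, excluding U1 and U6): {U11, U2, U3, U4, U5, U8, U9}.
Backdoor paths from U1 to U6:
  P1: U1 <- U3 -> U6
The empty set is not sufficient: P1 (U1 <- U3 -> U6) has no collider blocking it and no conditioned non-collider, so it is open.
Try {U3}:
  P1: blocked at fork node U3 ∈ conditioning set.
{U3} contains no descendant of U1 and blocks every backdoor path.
No other singleton works — e.g. {U11} leaves P1 open — so {U3} is the unique smallest valid adjustment set.

{U3}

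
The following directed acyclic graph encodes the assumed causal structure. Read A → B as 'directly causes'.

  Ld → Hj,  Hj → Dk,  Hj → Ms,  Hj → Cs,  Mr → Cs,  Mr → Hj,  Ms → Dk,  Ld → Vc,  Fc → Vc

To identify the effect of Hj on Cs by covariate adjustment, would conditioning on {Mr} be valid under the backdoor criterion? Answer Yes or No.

Yes

Backdoor paths from Hj to Cs (paths whose first edge points into Hj):
  P1: Hj <- Mr -> Cs
Condition 1 (no descendant of Hj in the set): holds — descendants of Hj are {Cs, Dk, Ms}; none are in {Mr}.
Condition 2 (every backdoor path blocked by {Mr}):
  P1: blocked at fork node Mr ∈ conditioning set.
{Mr} satisfies the backdoor criterion.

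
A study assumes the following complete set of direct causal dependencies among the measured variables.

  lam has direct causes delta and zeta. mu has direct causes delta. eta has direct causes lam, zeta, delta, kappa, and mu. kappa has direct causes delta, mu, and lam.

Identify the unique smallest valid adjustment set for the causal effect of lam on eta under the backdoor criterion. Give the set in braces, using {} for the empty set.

Variables eligible for adjustment (non-descendants of lam, excluding lam and eta): {delta, mu, zeta}.
Backdoor paths from lam to eta:
  P1: lam <- zeta -> eta
  P2: lam <- delta -> mu -> kappa -> eta
  P3: lam <- delta -> mu -> eta
  P4: lam <- delta -> kappa <- mu -> eta
  P5: lam <- delta -> kappa -> eta
  P6: lam <- delta -> eta
The empty set is not sufficient: P1 (lam <- zeta -> eta) has no collider blocking it and no conditioned non-collider, so it is open.
Try {delta, zeta}:
  P1: blocked at fork node zeta ∈ conditioning set.
  P2: blocked at fork node delta ∈ conditioning set.
  P3: blocked at fork node delta ∈ conditioning set.
  P4: blocked at fork node delta ∈ conditioning set.
  P5: blocked at fork node delta ∈ conditioning set.
  P6: blocked at fork node delta ∈ conditioning set.
{delta, zeta} contains no descendant of lam and blocks every backdoor path.
Every element of {delta, zeta} is needed (dropping delta leaves P2 open; dropping zeta leaves P1 open), so no proper subset is valid.
Among all size-2 subsets of the eligible variables, only {delta, zeta} blocks every backdoor path, so it is the unique smallest valid adjustment set.

{delta, zeta}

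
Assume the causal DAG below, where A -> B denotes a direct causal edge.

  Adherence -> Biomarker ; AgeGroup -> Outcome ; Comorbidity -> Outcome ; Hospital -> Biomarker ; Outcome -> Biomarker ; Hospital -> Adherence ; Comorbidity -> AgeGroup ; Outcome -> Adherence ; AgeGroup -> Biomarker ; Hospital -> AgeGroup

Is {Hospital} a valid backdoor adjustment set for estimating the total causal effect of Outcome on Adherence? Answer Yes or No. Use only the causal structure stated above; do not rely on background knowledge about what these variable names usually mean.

Yes

Backdoor paths from Outcome to Adherence (paths whose first edge points into Outcome):
  P1: Outcome <- Comorbidity -> AgeGroup <- Hospital -> Adherence
  P2: Outcome <- Comorbidity -> AgeGroup <- Hospital -> Biomarker <- Adherence
  P3: Outcome <- Comorbidity -> AgeGroup -> Biomarker <- Hospital -> Adherence
  P4: Outcome <- Comorbidity -> AgeGroup -> Biomarker <- Adherence
  P5: Outcome <- AgeGroup <- Hospital -> Adherence
  P6: Outcome <- AgeGroup <- Hospital -> Biomarker <- Adherence
  P7: Outcome <- AgeGroup -> Biomarker <- Hospital -> Adherence
  P8: Outcome <- AgeGroup -> Biomarker <- Adherence
Condition 1 (no descendant of Outcome in the set): holds — descendants of Outcome are {Adherence, Biomarker}; none are in {Hospital}.
Condition 2 (every backdoor path blocked by {Hospital}):
  P1: blocked at collider AgeGroup (neither it nor any descendant is in the conditioning set).
  P2: blocked at collider AgeGroup (neither it nor any descendant is in the conditioning set).
  P3: blocked at collider Biomarker (neither it nor any descendant is in the conditioning set).
  P4: blocked at collider Biomarker (neither it nor any descendant is in the conditioning set).
  P5: blocked at fork node Hospital ∈ conditioning set.
  P6: blocked at fork node Hospital ∈ conditioning set.
  P7: blocked at collider Biomarker (neither it nor any descendant is in the conditioning set).
  P8: blocked at collider Biomarker (neither it nor any descendant is in the conditioning set).
{Hospital} satisfies the backdoor criterion.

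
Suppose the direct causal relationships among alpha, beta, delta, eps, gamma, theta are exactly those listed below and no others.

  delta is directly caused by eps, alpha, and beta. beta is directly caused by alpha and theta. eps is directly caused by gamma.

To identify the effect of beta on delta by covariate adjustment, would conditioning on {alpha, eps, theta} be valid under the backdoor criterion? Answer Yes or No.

Backdoor paths from beta to delta (paths whose first edge points into beta):
  P1: beta <- alpha -> delta
Condition 1 (no descendant of beta in the set): holds — descendants of beta are {delta}; none are in {alpha, eps, theta}.
Condition 2 (every backdoor path blocked by {alpha, eps, theta}):
  P1: blocked at fork node alpha ∈ conditioning set.
{alpha, eps, theta} satisfies the backdoor criterion.

Yes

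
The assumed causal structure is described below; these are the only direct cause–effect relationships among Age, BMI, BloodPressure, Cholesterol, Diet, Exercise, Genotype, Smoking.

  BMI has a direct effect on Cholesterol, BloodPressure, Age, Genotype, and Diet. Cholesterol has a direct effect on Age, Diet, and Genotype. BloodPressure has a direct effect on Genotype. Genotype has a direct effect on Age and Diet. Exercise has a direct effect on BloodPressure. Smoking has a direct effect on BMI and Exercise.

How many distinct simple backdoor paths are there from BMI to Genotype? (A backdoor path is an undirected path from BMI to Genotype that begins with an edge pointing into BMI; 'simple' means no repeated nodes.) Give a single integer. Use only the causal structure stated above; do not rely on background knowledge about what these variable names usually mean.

A backdoor path from BMI to Genotype is any simple undirected path whose first edge points into BMI (i.e. leaves BMI via a parent).
Parents of BMI: {Smoking}.
Enumerating:
  P1: BMI <- Smoking -> Exercise -> BloodPressure -> Genotype
That exhausts the simple backdoor paths. Count: 1.

1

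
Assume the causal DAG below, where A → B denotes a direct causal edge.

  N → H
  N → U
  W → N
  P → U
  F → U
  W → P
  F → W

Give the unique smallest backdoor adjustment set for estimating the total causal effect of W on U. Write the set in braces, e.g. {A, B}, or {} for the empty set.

{F}

Variables eligible for adjustment (non-descendants of W, excluding W and U): {F}.
Backdoor paths from W to U:
  P1: W <- F -> U
The empty set is not sufficient: P1 (W <- F -> U) has no collider blocking it and no conditioned non-collider, so it is open.
Try {F}:
  P1: blocked at fork node F ∈ conditioning set.
{F} contains no descendant of W and blocks every backdoor path.
{F} is the unique smallest valid adjustment set.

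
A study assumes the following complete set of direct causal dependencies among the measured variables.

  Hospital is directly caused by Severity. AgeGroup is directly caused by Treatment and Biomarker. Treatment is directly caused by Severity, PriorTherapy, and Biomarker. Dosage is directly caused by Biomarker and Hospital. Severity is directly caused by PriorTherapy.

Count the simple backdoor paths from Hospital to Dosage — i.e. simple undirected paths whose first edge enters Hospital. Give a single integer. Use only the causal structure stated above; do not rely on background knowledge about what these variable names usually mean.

A backdoor path from Hospital to Dosage is any simple undirected path whose first edge points into Hospital (i.e. leaves Hospital via a parent).
Parents of Hospital: {Severity}.
Enumerating:
  P1: Hospital <- Severity <- PriorTherapy -> Treatment <- Biomarker -> Dosage
  P2: Hospital <- Severity <- PriorTherapy -> Treatment -> AgeGroup <- Biomarker -> Dosage
  P3: Hospital <- Severity -> Treatment <- Biomarker -> Dosage
  P4: Hospital <- Severity -> Treatment -> AgeGroup <- Biomarker -> Dosage
That exhausts the simple backdoor paths. Count: 4.

4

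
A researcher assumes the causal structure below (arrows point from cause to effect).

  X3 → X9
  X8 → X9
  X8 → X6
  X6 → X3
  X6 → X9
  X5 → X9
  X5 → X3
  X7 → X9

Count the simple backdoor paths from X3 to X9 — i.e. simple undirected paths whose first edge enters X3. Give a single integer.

A backdoor path from X3 to X9 is any simple undirected path whose first edge points into X3 (i.e. leaves X3 via a parent).
Parents of X3: {X5, X6}.
Enumerating:
  P1: X3 <- X5 -> X9
  P2: X3 <- X6 <- X8 -> X9
  P3: X3 <- X6 -> X9
That exhausts the simple backdoor paths. Count: 3.

3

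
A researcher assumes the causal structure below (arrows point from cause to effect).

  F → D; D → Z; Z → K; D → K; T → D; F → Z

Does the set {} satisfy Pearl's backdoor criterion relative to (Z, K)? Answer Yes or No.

No

Backdoor paths from Z to K (paths whose first edge points into Z):
  P1: Z <- F -> D -> K
  P2: Z <- D -> K
Condition 1 (no descendant of Z in the set): holds — descendants of Z are {K}; none are in {}.
Condition 2 (every backdoor path blocked by {}):
  P1: open — no interior node is in the conditioning set.
  P2: open — no interior node is in the conditioning set.
{} does not satisfy the backdoor criterion.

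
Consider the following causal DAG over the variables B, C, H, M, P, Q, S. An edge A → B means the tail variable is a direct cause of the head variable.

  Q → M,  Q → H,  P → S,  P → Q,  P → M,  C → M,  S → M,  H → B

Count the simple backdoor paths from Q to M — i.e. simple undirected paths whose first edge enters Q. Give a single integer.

A backdoor path from Q to M is any simple undirected path whose first edge points into Q (i.e. leaves Q via a parent).
Parents of Q: {P}.
Enumerating:
  P1: Q <- P -> S -> M
  P2: Q <- P -> M
That exhausts the simple backdoor paths. Count: 2.

2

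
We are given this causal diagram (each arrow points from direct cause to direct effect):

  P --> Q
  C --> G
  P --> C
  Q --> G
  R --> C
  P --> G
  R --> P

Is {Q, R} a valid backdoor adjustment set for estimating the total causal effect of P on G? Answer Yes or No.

Backdoor paths from P to G (paths whose first edge points into P):
  P1: P <- R -> C -> G
Condition 1 (no descendant of P in the set): FAILS — Q is a descendant of P.
Condition 2 (every backdoor path blocked by {Q, R}):
  P1: blocked at fork node R ∈ conditioning set.
{Q, R} does not satisfy the backdoor criterion.

No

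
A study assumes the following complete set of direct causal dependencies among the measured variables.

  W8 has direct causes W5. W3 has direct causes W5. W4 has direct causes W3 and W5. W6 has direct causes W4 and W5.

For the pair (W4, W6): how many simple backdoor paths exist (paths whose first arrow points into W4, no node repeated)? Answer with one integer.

A backdoor path from W4 to W6 is any simple undirected path whose first edge points into W4 (i.e. leaves W4 via a parent).
Parents of W4: {W3, W5}.
Enumerating:
  P1: W4 <- W5 -> W6
  P2: W4 <- W3 <- W5 -> W6
That exhausts the simple backdoor paths. Count: 2.

2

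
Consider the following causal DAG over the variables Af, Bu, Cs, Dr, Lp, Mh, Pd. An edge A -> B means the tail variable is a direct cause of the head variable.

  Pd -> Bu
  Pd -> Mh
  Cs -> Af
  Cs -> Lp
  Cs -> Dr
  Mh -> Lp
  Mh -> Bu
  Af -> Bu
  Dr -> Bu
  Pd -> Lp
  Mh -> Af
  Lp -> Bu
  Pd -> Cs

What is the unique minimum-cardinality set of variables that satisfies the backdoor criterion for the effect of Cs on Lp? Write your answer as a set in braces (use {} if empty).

Variables eligible for adjustment (non-descendants of Cs, excluding Cs and Lp): {Mh, Pd}.
Backdoor paths from Cs to Lp:
  P1: Cs <- Pd -> Mh -> Af -> Bu <- Lp
  P2: Cs <- Pd -> Mh -> Lp
  P3: Cs <- Pd -> Mh -> Bu <- Lp
  P4: Cs <- Pd -> Lp
  P5: Cs <- Pd -> Bu <- Mh -> Lp
  P6: Cs <- Pd -> Bu <- Af <- Mh -> Lp
  P7: Cs <- Pd -> Bu <- Lp
The empty set is not sufficient: P2 (Cs <- Pd -> Mh -> Lp) has no collider blocking it and no conditioned non-collider, so it is open.
Try {Pd}:
  P1: blocked at fork node Pd ∈ conditioning set.
  P2: blocked at fork node Pd ∈ conditioning set.
  P3: blocked at fork node Pd ∈ conditioning set.
  P4: blocked at fork node Pd ∈ conditioning set.
  P5: blocked at fork node Pd ∈ conditioning set.
  P6: blocked at fork node Pd ∈ conditioning set.
  P7: blocked at fork node Pd ∈ conditioning set.
{Pd} contains no descendant of Cs and blocks every backdoor path.
No other singleton works — e.g. {Mh} leaves P4 open — so {Pd} is the unique smallest valid adjustment set.

{Pd}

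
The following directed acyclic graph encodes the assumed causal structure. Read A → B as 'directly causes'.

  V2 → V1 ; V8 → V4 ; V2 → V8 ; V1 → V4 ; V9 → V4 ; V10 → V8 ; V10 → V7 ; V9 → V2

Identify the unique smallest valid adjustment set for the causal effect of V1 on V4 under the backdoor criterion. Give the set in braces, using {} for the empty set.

Variables eligible for adjustment (non-descendants of V1, excluding V1 and V4): {V10, V2, V7, V8, V9}.
Backdoor paths from V1 to V4:
  P1: V1 <- V2 <- V9 -> V4
  P2: V1 <- V2 -> V8 -> V4
The empty set is not sufficient: P1 (V1 <- V2 <- V9 -> V4) has no collider blocking it and no conditioned non-collider, so it is open.
Try {V2}:
  P1: blocked at chain node V2 ∈ conditioning set.
  P2: blocked at fork node V2 ∈ conditioning set.
{V2} contains no descendant of V1 and blocks every backdoor path.
No other singleton works — e.g. {V9} leaves P2 open — so {V2} is the unique smallest valid adjustment set.

{V2}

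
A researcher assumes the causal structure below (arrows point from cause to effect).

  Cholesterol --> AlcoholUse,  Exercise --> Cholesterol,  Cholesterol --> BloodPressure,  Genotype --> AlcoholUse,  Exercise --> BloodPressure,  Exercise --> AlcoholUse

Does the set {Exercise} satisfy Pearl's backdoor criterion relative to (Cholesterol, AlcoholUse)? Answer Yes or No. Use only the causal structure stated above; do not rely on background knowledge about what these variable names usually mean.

Yes

Backdoor paths from Cholesterol to AlcoholUse (paths whose first edge points into Cholesterol):
  P1: Cholesterol <- Exercise -> AlcoholUse
Condition 1 (no descendant of Cholesterol in the set): holds — descendants of Cholesterol are {AlcoholUse, BloodPressure}; none are in {Exercise}.
Condition 2 (every backdoor path blocked by {Exercise}):
  P1: blocked at fork node Exercise ∈ conditioning set.
{Exercise} satisfies the backdoor criterion.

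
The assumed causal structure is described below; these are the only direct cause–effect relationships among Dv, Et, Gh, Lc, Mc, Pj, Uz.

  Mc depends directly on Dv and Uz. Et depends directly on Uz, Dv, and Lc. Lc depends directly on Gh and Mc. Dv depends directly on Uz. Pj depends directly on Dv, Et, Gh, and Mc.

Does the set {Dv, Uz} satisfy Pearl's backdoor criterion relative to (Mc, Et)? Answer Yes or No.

Yes

Backdoor paths from Mc to Et (paths whose first edge points into Mc):
  P1: Mc <- Uz -> Dv -> Et
  P2: Mc <- Uz -> Dv -> Pj <- Gh -> Lc -> Et
  P3: Mc <- Uz -> Dv -> Pj <- Et
  P4: Mc <- Uz -> Et
  P5: Mc <- Dv <- Uz -> Et
  P6: Mc <- Dv -> Et
  P7: Mc <- Dv -> Pj <- Gh -> Lc -> Et
  P8: Mc <- Dv -> Pj <- Et
Condition 1 (no descendant of Mc in the set): holds — descendants of Mc are {Et, Lc, Pj}; none are in {Dv, Uz}.
Condition 2 (every backdoor path blocked by {Dv, Uz}):
  P1: blocked at fork node Uz ∈ conditioning set.
  P2: blocked at fork node Uz ∈ conditioning set.
  P3: blocked at fork node Uz ∈ conditioning set.
  P4: blocked at fork node Uz ∈ conditioning set.
  P5: blocked at chain node Dv ∈ conditioning set.
  P6: blocked at fork node Dv ∈ conditioning set.
  P7: blocked at fork node Dv ∈ conditioning set.
  P8: blocked at fork node Dv ∈ conditioning set.
{Dv, Uz} satisfies the backdoor criterion.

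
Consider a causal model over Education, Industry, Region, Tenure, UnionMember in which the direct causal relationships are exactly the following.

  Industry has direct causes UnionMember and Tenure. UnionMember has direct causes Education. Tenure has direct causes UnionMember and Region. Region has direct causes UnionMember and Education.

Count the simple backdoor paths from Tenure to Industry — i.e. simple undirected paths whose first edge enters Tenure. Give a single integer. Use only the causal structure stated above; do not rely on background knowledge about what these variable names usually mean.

3

A backdoor path from Tenure to Industry is any simple undirected path whose first edge points into Tenure (i.e. leaves Tenure via a parent).
Parents of Tenure: {Region, UnionMember}.
Enumerating:
  P1: Tenure <- UnionMember -> Industry
  P2: Tenure <- Region <- Education -> UnionMember -> Industry
  P3: Tenure <- Region <- UnionMember -> Industry
That exhausts the simple backdoor paths. Count: 3.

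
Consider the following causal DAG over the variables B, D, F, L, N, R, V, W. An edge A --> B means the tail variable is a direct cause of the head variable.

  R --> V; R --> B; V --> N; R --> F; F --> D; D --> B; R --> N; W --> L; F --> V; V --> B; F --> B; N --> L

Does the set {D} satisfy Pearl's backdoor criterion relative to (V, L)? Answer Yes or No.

Backdoor paths from V to L (paths whose first edge points into V):
  P1: V <- R -> N -> L
  P2: V <- F <- R -> N -> L
  P3: V <- F -> D -> B <- R -> N -> L
  P4: V <- F -> B <- R -> N -> L
Condition 1 (no descendant of V in the set): holds — descendants of V are {B, L, N}; none are in {D}.
Condition 2 (every backdoor path blocked by {D}):
  P1: open — no interior node is in the conditioning set.
  P2: open — no interior node is in the conditioning set.
  P3: blocked at chain node D ∈ conditioning set.
  P4: blocked at collider B (neither it nor any descendant is in the conditioning set).
{D} does not satisfy the backdoor criterion.

No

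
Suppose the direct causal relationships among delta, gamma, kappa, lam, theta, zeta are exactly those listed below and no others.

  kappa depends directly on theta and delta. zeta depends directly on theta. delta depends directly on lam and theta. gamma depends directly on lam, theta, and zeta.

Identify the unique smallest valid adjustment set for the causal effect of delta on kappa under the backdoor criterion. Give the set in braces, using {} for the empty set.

Variables eligible for adjustment (non-descendants of delta, excluding delta and kappa): {gamma, lam, theta, zeta}.
Backdoor paths from delta to kappa:
  P1: delta <- lam -> gamma <- theta -> kappa
  P2: delta <- lam -> gamma <- zeta <- theta -> kappa
  P3: delta <- theta -> kappa
The empty set is not sufficient: P3 (delta <- theta -> kappa) has no collider blocking it and no conditioned non-collider, so it is open.
Try {theta}:
  P1: blocked at collider gamma (neither it nor any descendant is in the conditioning set).
  P2: blocked at collider gamma (neither it nor any descendant is in the conditioning set).
  P3: blocked at fork node theta ∈ conditioning set.
{theta} contains no descendant of delta and blocks every backdoor path.
No other singleton works — e.g. {lam} leaves P3 open — so {theta} is the unique smallest valid adjustment set.

{theta}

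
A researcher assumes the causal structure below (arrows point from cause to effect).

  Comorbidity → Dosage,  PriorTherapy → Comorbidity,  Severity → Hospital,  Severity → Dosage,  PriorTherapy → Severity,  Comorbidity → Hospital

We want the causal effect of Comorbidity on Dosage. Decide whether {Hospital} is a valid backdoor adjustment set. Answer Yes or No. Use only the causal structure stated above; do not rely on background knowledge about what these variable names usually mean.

Backdoor paths from Comorbidity to Dosage (paths whose first edge points into Comorbidity):
  P1: Comorbidity <- PriorTherapy -> Severity -> Dosage
Condition 1 (no descendant of Comorbidity in the set): FAILS — Hospital is a descendant of Comorbidity.
Condition 2 (every backdoor path blocked by {Hospital}):
  P1: open — no interior node is in the conditioning set.
{Hospital} does not satisfy the backdoor criterion.

No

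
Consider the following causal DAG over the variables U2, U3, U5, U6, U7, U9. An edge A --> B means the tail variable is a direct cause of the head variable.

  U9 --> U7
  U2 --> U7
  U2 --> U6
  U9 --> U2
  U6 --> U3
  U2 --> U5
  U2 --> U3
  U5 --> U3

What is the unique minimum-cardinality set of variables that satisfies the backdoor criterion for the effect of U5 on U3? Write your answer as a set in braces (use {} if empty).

{U2}

Variables eligible for adjustment (non-descendants of U5, excluding U5 and U3): {U2, U6, U7, U9}.
Backdoor paths from U5 to U3:
  P1: U5 <- U2 -> U6 -> U3
  P2: U5 <- U2 -> U3
The empty set is not sufficient: P1 (U5 <- U2 -> U6 -> U3) has no collider blocking it and no conditioned non-collider, so it is open.
Try {U2}:
  P1: blocked at fork node U2 ∈ conditioning set.
  P2: blocked at fork node U2 ∈ conditioning set.
{U2} contains no descendant of U5 and blocks every backdoor path.
No other singleton works — e.g. {U9} leaves P1 open — so {U2} is the unique smallest valid adjustment set.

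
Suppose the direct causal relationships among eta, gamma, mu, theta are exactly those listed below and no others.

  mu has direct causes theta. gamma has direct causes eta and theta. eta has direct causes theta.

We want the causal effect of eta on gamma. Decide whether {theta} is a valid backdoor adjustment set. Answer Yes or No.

Yes

Backdoor paths from eta to gamma (paths whose first edge points into eta):
  P1: eta <- theta -> gamma
Condition 1 (no descendant of eta in the set): holds — descendants of eta are {gamma}; none are in {theta}.
Condition 2 (every backdoor path blocked by {theta}):
  P1: blocked at fork node theta ∈ conditioning set.
{theta} satisfies the backdoor criterion.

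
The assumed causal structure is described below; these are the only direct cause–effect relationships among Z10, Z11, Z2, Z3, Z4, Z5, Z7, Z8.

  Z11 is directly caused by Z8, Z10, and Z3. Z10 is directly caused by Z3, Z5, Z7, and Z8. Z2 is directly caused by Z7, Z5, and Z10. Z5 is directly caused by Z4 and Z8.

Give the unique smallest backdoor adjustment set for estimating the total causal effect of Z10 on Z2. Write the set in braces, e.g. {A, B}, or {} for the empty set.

Variables eligible for adjustment (non-descendants of Z10, excluding Z10 and Z2): {Z3, Z4, Z5, Z7, Z8}.
Backdoor paths from Z10 to Z2:
  P1: Z10 <- Z8 -> Z5 -> Z2
  P2: Z10 <- Z7 -> Z2
  P3: Z10 <- Z3 -> Z11 <- Z8 -> Z5 -> Z2
  P4: Z10 <- Z5 -> Z2
The empty set is not sufficient: P1 (Z10 <- Z8 -> Z5 -> Z2) has no collider blocking it and no conditioned non-collider, so it is open.
Try {Z5, Z7}:
  P1: blocked at chain node Z5 ∈ conditioning set.
  P2: blocked at fork node Z7 ∈ conditioning set.
  P3: blocked at collider Z11 (neither it nor any descendant is in the conditioning set).
  P4: blocked at fork node Z5 ∈ conditioning set.
{Z5, Z7} contains no descendant of Z10 and blocks every backdoor path.
Every element of {Z5, Z7} is needed (dropping Z5 leaves P1 open; dropping Z7 leaves P2 open), so no proper subset is valid.
Among all size-2 subsets of the eligible variables, only {Z5, Z7} blocks every backdoor path, so it is the unique smallest valid adjustment set.

{Z5, Z7}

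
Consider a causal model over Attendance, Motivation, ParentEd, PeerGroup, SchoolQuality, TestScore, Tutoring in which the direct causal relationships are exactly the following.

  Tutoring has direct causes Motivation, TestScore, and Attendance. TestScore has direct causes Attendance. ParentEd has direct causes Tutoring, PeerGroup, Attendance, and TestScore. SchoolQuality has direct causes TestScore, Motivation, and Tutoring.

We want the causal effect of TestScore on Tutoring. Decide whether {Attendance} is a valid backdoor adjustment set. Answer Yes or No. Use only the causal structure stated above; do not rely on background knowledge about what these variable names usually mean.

Backdoor paths from TestScore to Tutoring (paths whose first edge points into TestScore):
  P1: TestScore <- Attendance -> Tutoring
  P2: TestScore <- Attendance -> ParentEd <- Tutoring
Condition 1 (no descendant of TestScore in the set): holds — descendants of TestScore are {ParentEd, SchoolQuality, Tutoring}; none are in {Attendance}.
Condition 2 (every backdoor path blocked by {Attendance}):
  P1: blocked at fork node Attendance ∈ conditioning set.
  P2: blocked at fork node Attendance ∈ conditioning set.
{Attendance} satisfies the backdoor criterion.

Yes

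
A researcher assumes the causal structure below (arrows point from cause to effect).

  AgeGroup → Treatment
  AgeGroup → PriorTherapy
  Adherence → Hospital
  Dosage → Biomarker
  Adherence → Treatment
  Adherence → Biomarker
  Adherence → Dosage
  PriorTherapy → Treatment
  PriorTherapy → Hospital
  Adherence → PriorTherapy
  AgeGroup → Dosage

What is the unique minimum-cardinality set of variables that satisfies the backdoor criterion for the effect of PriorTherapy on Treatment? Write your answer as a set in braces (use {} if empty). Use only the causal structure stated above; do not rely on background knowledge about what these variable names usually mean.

Variables eligible for adjustment (non-descendants of PriorTherapy, excluding PriorTherapy and Treatment): {Adherence, AgeGroup, Biomarker, Dosage}.
Backdoor paths from PriorTherapy to Treatment:
  P1: PriorTherapy <- Adherence -> Treatment
  P2: PriorTherapy <- Adherence -> Dosage <- AgeGroup -> Treatment
  P3: PriorTherapy <- Adherence -> Biomarker <- Dosage <- AgeGroup -> Treatment
  P4: PriorTherapy <- AgeGroup -> Treatment
  P5: PriorTherapy <- AgeGroup -> Dosage <- Adherence -> Treatment
  P6: PriorTherapy <- AgeGroup -> Dosage -> Biomarker <- Adherence -> Treatment
The empty set is not sufficient: P1 (PriorTherapy <- Adherence -> Treatment) has no collider blocking it and no conditioned non-collider, so it is open.
Try {Adherence, AgeGroup}:
  P1: blocked at fork node Adherence ∈ conditioning set.
  P2: blocked at fork node Adherence ∈ conditioning set.
  P3: blocked at fork node Adherence ∈ conditioning set.
  P4: blocked at fork node AgeGroup ∈ conditioning set.
  P5: blocked at fork node AgeGroup ∈ conditioning set.
  P6: blocked at fork node AgeGroup ∈ conditioning set.
{Adherence, AgeGroup} contains no descendant of PriorTherapy and blocks every backdoor path.
Every element of {Adherence, AgeGroup} is needed (dropping Adherence leaves P1 open; dropping AgeGroup leaves P4 open), so no proper subset is valid.
Among all size-2 subsets of the eligible variables, only {Adherence, AgeGroup} blocks every backdoor path, so it is the unique smallest valid adjustment set.

{Adherence, AgeGroup}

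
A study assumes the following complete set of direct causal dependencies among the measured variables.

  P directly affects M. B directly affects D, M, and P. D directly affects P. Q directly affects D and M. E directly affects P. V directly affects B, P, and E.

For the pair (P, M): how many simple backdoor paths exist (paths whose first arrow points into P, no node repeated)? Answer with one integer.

8

A backdoor path from P to M is any simple undirected path whose first edge points into P (i.e. leaves P via a parent).
Parents of P: {B, D, E, V}.
Enumerating:
  P1: P <- V -> B -> D <- Q -> M
  P2: P <- V -> B -> M
  P3: P <- E <- V -> B -> D <- Q -> M
  P4: P <- E <- V -> B -> M
  P5: P <- B -> D <- Q -> M
  P6: P <- B -> M
  P7: P <- D <- Q -> M
  P8: P <- D <- B -> M
That exhausts the simple backdoor paths. Count: 8.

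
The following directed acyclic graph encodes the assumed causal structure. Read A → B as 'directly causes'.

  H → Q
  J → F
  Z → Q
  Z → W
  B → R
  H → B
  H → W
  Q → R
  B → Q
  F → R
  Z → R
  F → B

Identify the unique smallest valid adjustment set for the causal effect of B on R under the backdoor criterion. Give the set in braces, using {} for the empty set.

{F, H}

Variables eligible for adjustment (non-descendants of B, excluding B and R): {F, H, J, W, Z}.
Backdoor paths from B to R:
  P1: B <- H -> Q <- Z -> R
  P2: B <- H -> Q -> R
  P3: B <- H -> W <- Z -> Q -> R
  P4: B <- H -> W <- Z -> R
  P5: B <- F -> R
The empty set is not sufficient: P2 (B <- H -> Q -> R) has no collider blocking it and no conditioned non-collider, so it is open.
Try {F, H}:
  P1: blocked at fork node H ∈ conditioning set.
  P2: blocked at fork node H ∈ conditioning set.
  P3: blocked at fork node H ∈ conditioning set.
  P4: blocked at fork node H ∈ conditioning set.
  P5: blocked at fork node F ∈ conditioning set.
{F, H} contains no descendant of B and blocks every backdoor path.
Every element of {F, H} is needed (dropping F leaves P5 open; dropping H leaves P2 open), so no proper subset is valid.
Among all size-2 subsets of the eligible variables, only {F, H} blocks every backdoor path, so it is the unique smallest valid adjustment set.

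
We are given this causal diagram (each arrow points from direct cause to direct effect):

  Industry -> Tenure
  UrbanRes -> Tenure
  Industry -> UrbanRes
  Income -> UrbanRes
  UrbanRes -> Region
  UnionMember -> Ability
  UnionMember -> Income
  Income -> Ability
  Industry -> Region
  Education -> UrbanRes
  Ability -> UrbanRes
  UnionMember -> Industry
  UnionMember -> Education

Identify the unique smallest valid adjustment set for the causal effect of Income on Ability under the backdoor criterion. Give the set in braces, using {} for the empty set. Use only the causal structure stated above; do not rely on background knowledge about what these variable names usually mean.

{UnionMember}

Variables eligible for adjustment (non-descendants of Income, excluding Income and Ability): {Education, Industry, UnionMember}.
Backdoor paths from Income to Ability:
  P1: Income <- UnionMember -> Education -> UrbanRes <- Ability
  P2: Income <- UnionMember -> Ability
  P3: Income <- UnionMember -> Industry -> UrbanRes <- Ability
  P4: Income <- UnionMember -> Industry -> Region <- UrbanRes <- Ability
  P5: Income <- UnionMember -> Industry -> Tenure <- UrbanRes <- Ability
The empty set is not sufficient: P2 (Income <- UnionMember -> Ability) has no collider blocking it and no conditioned non-collider, so it is open.
Try {UnionMember}:
  P1: blocked at fork node UnionMember ∈ conditioning set.
  P2: blocked at fork node UnionMember ∈ conditioning set.
  P3: blocked at fork node UnionMember ∈ conditioning set.
  P4: blocked at fork node UnionMember ∈ conditioning set.
  P5: blocked at fork node UnionMember ∈ conditioning set.
{UnionMember} contains no descendant of Income and blocks every backdoor path.
No other singleton works — e.g. {Education} leaves P2 open — so {UnionMember} is the unique smallest valid adjustment set.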